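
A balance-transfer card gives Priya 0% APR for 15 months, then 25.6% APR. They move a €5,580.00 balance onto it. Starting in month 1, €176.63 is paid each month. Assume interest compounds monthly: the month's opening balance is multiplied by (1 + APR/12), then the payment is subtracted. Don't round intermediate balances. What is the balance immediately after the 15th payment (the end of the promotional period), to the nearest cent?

Promo months 1–15 at r₀ = 0%/12 = 0; months 16+ at r₁ = 25.6%/12 = 0.0213333.
After month 15 (no interest yet): B = €5,580.00 − 15·€176.63 = €2,930.55.

€2,930.55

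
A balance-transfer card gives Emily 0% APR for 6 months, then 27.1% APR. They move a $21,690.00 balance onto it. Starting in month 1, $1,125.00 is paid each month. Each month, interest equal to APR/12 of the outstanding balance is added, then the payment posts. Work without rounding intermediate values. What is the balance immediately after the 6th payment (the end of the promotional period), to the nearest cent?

Promo months 1–6 at r₀ = 0%/12 = 0; months 7+ at r₁ = 27.1%/12 = 0.0225833.
After month 6 (no interest yet): B = $21,690.00 − 6·$1,125.00 = $14,940.00.

$14,940.00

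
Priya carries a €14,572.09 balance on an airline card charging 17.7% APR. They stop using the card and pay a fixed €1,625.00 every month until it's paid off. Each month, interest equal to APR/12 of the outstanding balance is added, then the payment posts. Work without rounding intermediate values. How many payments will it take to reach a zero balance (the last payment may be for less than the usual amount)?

10 months

Monthly rate r = 17.7%/12 = 1.475% = 0.01475.
Recurrence: B ← B·(1+r) − €1,625.00.
Month 1: interest €214.94; balance after payment €13,162.03.
Month 2: interest €194.14; balance after payment €11,731.17.
Closed form: n = −ln(1 − rB₀/P)/ln(1+r) = −ln(0.86773)/ln(1.01475) ≈ 9.689, so the balance reaches zero during payment 10.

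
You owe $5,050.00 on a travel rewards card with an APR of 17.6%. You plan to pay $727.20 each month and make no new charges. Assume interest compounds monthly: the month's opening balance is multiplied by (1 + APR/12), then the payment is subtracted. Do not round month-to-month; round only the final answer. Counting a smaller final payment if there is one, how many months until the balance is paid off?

8 payments

Monthly rate r = 17.6%/12 = 1.46667% = 0.0146667.
Recurrence: B ← B·(1+r) − $727.20.
Month 1: interest $74.07; balance after payment $4,396.87.
Month 2: interest $64.49; balance after payment $3,734.15.
Closed form: n = −ln(1 − rB₀/P)/ln(1+r) = −ln(0.89815)/ln(1.01467) ≈ 7.378, so the balance reaches zero during payment 8.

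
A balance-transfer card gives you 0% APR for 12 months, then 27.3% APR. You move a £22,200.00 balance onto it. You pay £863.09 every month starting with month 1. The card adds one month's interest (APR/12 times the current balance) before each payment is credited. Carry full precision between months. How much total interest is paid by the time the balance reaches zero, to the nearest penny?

Promo months 1–12 at r₀ = 0%/12 = 0; months 13+ at r₁ = 27.3%/12 = 0.02275.
After month 12 (no interest yet): B = £22,200.00 − 12·£863.09 = £11,842.92.
Then at r₁ with £863.09/mo: n₂ = −ln(1 − r₁·B/P)/ln(1+r₁) ≈ 16.64 → 17 more payments.
Total paid = 28·£863.09 + £550.33 = £24,716.85; interest = £24,716.85 − £22,200.00 = £2,516.85.

£2,516.85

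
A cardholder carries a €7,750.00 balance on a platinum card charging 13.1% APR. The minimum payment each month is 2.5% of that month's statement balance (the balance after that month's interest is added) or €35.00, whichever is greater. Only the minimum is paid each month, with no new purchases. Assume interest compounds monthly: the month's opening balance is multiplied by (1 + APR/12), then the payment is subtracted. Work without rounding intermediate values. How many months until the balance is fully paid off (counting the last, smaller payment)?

Monthly rate r = 13.1%/12 = 1.09167% = 0.0109167.
While 2.5% of the post-interest balance exceeds €35.00, each month B ← (B·(1+r))·(1 − 0.025), i.e. B shrinks by the factor (1+r)·0.975 = 0.98564.
This holds for months 1–120. Entering month 121 the balance is €1,366.78; 2.5% of the post-interest balance is now below €35.00, so the flat €35.00 minimum applies from here.
From month 121 a fixed €35.00 at rate r clears €1,366.78 in 52 more payments. Total: 120 + 52 = 172 months.

172 months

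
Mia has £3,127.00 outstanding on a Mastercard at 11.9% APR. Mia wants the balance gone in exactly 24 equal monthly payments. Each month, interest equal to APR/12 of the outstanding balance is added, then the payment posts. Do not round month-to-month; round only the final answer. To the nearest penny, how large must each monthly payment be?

Monthly rate r = 11.9%/12 = 0.991667% = 0.00991667.
Level-payment amortization: P = B₀·r / (1 − (1+r)^(−n)) = 3127.00·0.00991667 / (1 − 1.00992^(−24)).
Denominator 1 − (1+r)^(−24) = 0.210872726.
P = 31.0094 / 0.210872726 ≈ 147.05.

£147.05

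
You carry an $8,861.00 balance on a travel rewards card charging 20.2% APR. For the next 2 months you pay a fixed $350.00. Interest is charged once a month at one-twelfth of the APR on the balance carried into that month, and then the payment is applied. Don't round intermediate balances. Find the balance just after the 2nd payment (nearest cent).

$8,455.94

Monthly rate r = 20.2%/12 = 1.68333% = 0.0168333.
Each month: B ← B·(1+r) − $350.00.
Month 1: interest $149.16; balance after payment $8,660.16.
Month 2: interest $145.78; balance after payment $8,455.94.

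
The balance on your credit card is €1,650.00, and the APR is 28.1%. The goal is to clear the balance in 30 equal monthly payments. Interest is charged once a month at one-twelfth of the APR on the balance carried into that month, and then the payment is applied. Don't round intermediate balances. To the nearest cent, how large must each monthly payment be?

Monthly rate r = 28.1%/12 = 2.34167% = 0.0234167.
Level-payment amortization: P = B₀·r / (1 − (1+r)^(−n)) = 1650.00·0.0234167 / (1 − 1.02342^(−30)).
Denominator 1 − (1+r)^(−30) = 0.500626559.
P = 38.6375 / 0.500626559 ≈ 77.18.

€77.18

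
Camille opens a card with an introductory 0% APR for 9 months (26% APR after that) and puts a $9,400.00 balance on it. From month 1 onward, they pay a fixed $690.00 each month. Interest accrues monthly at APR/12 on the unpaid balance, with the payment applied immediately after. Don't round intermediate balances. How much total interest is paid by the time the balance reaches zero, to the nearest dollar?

Promo months 1–9 at r₀ = 0%/12 = 0; months 10+ at r₁ = 26%/12 = 0.0216667.
After month 9 (no interest yet): B = $9,400.00 − 9·$690.00 = $3,190.00.
Then at r₁ with $690.00/mo: n₂ = −ln(1 − r₁·B/P)/ln(1+r₁) ≈ 4.92 → 5 more payments.
Total paid = 13·$690.00 + $638.11 = $9,608.11; interest = $9,608.11 − $9,400.00 = $208.11.

$208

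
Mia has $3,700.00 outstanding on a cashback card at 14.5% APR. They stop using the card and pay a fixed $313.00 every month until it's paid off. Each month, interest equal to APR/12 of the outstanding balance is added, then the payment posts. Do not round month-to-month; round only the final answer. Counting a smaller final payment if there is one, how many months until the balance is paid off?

Monthly rate r = 14.5%/12 = 1.20833% = 0.0120833.
Recurrence: B ← B·(1+r) − $313.00.
Month 1: interest $44.71; balance after payment $3,431.71.
Month 2: interest $41.47; balance after payment $3,160.17.
Closed form: n = −ln(1 − rB₀/P)/ln(1+r) = −ln(0.85716)/ln(1.01208) ≈ 12.832, so the balance reaches zero during payment 13.

13 months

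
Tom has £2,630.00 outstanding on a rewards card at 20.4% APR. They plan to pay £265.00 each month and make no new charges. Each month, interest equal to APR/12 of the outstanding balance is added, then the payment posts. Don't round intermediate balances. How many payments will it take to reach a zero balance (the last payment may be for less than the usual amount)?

11 months

Monthly rate r = 20.4%/12 = 1.7% = 0.017.
Recurrence: B ← B·(1+r) − £265.00.
Month 1: interest £44.71; balance after payment £2,409.71.
Month 2: interest £40.97; balance after payment £2,185.68.
Closed form: n = −ln(1 − rB₀/P)/ln(1+r) = −ln(0.83128)/ln(1.017) ≈ 10.962, so the balance reaches zero during payment 11.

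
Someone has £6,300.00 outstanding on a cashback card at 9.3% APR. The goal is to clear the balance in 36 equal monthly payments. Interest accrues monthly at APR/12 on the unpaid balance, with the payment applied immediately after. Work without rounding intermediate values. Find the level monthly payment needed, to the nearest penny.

£201.22

Monthly rate r = 9.3%/12 = 0.775% = 0.00775.
Level-payment amortization: P = B₀·r / (1 − (1+r)^(−n)) = 6300.00·0.00775 / (1 − 1.00775^(−36)).
Denominator 1 − (1+r)^(−36) = 0.242645946.
P = 48.825 / 0.242645946 ≈ 201.22.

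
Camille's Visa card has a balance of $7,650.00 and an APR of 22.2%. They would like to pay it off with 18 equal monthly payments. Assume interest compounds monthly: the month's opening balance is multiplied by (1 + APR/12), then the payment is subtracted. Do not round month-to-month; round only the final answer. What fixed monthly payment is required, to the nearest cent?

$503.57

Monthly rate r = 22.2%/12 = 1.85% = 0.0185.
Level-payment amortization: P = B₀·r / (1 − (1+r)^(−n)) = 7650.00·0.0185 / (1 − 1.0185^(−18)).
Denominator 1 − (1+r)^(−18) = 0.281045511.
P = 141.525 / 0.281045511 ≈ 503.57.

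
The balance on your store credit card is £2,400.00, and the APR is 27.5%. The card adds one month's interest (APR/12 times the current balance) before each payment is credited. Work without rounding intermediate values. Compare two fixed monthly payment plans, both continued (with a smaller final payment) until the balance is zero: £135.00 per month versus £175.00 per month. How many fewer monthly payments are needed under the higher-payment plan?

Monthly rate r = 27.5%/12 = 2.29167% = 0.0229167.
At £135.00/mo: n = ⌈−ln(1 − rB₀/P)/ln(1+r)⌉ = 24 payments (last £12.72); total interest = total paid − £2,400.00 = £717.72.
At £175.00/mo: 17 payments (last £114.49); total interest £514.49.
Payments saved = 24 − 17 = 7.

7 fewer payments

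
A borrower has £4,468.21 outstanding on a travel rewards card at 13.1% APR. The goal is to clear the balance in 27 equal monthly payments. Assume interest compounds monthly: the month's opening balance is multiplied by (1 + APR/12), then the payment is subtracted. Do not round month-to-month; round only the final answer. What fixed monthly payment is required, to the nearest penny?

Monthly rate r = 13.1%/12 = 1.09167% = 0.0109167.
Level-payment amortization: P = B₀·r / (1 − (1+r)^(−n)) = 4468.21·0.0109167 / (1 − 1.01092^(−27)).
Denominator 1 − (1+r)^(−27) = 0.25409182.
P = 48.778 / 0.25409182 ≈ 191.97.

£191.97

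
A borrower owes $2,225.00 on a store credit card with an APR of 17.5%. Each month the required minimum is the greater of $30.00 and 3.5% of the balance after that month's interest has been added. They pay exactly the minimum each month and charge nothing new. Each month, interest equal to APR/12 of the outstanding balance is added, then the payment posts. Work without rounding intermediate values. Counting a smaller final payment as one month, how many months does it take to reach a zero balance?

83 months

Monthly rate r = 17.5%/12 = 1.45833% = 0.0145833.
While 3.5% of the post-interest balance exceeds $30.00, each month B ← (B·(1+r))·(1 − 0.035), i.e. B shrinks by the factor (1+r)·0.965 = 0.97907.
This holds for months 1–46. Entering month 47 the balance is $841.05; 3.5% of the post-interest balance is now below $30.00, so the flat $30.00 minimum applies from here.
From month 47 a fixed $30.00 at rate r clears $841.05 in 37 more payments. Total: 46 + 37 = 83 months.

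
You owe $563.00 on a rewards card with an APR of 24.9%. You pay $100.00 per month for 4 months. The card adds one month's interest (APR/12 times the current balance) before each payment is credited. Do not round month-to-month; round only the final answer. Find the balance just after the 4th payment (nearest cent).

$198.58

Monthly rate r = 24.9%/12 = 2.075% = 0.02075.
Each month: B ← B·(1+r) − $100.00.
Month 1: interest $11.68; balance after payment $474.68.
Month 2: interest $9.85; balance after payment $384.53.
Month 3: interest $7.98; balance after payment $292.51.
Month 4: interest $6.07; balance after payment $198.58.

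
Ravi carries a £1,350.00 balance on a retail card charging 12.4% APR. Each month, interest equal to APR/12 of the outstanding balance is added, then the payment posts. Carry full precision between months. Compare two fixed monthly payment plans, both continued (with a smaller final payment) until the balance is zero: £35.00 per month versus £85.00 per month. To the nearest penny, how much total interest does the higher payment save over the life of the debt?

Monthly rate r = 12.4%/12 = 1.03333% = 0.0103333.
At £35.00/mo: n = ⌈−ln(1 − rB₀/P)/ln(1+r)⌉ = 50 payments (last £16.09); total interest = total paid − £1,350.00 = £381.09.
At £85.00/mo: 18 payments (last £37.33); total interest £132.33.
Interest saved = £381.09 − £132.33 = £248.76.

£248.76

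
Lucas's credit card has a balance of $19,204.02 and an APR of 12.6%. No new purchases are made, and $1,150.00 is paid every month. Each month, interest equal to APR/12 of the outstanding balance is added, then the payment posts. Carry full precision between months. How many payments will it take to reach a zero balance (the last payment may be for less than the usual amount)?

Monthly rate r = 12.6%/12 = 1.05% = 0.0105.
Recurrence: B ← B·(1+r) − $1,150.00.
Month 1: interest $201.64; balance after payment $18,255.66.
Month 2: interest $191.68; balance after payment $17,297.35.
Closed form: n = −ln(1 − rB₀/P)/ln(1+r) = −ln(0.82466)/ln(1.0105) ≈ 18.457, so the balance reaches zero during payment 19.

19 months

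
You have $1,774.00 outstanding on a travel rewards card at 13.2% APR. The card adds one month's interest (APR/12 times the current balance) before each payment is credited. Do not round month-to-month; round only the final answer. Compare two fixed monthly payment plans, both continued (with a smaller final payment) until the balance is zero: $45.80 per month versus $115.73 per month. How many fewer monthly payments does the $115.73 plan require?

34 fewer payments

Monthly rate r = 13.2%/12 = 1.1% = 0.011.
At $45.80/mo: n = ⌈−ln(1 − rB₀/P)/ln(1+r)⌉ = 51 payments (last $34.59); total interest = total paid − $1,774.00 = $550.59.
At $115.73/mo: 17 payments (last $101.89); total interest $179.57.
Payments saved = 51 − 17 = 34.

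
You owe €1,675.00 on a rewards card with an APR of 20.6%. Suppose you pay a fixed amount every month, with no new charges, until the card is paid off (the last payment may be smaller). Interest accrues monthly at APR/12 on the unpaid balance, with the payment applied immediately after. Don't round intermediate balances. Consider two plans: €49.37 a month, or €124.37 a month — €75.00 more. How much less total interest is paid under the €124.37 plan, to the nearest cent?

€611.68

Monthly rate r = 20.6%/12 = 1.71667% = 0.0171667.
At €49.37/mo: n = ⌈−ln(1 − rB₀/P)/ln(1+r)⌉ = 52 payments (last €15.21); total interest = total paid − €1,675.00 = €858.08.
At €124.37/mo: 16 payments (last €55.85); total interest €246.40.
Interest saved = €858.08 − €246.40 = €611.68.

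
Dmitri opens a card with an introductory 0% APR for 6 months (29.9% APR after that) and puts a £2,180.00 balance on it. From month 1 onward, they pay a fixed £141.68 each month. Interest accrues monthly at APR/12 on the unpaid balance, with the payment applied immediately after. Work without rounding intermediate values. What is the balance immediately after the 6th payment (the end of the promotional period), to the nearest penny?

£1,329.92

Promo months 1–6 at r₀ = 0%/12 = 0; months 7+ at r₁ = 29.9%/12 = 0.0249167.
After month 6 (no interest yet): B = £2,180.00 − 6·£141.68 = £1,329.92.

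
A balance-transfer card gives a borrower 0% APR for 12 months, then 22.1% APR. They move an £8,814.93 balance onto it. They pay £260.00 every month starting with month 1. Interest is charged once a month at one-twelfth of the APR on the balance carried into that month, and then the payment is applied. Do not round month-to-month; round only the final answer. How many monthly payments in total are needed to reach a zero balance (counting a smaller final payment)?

Promo months 1–12 at r₀ = 0%/12 = 0; months 13+ at r₁ = 22.1%/12 = 0.0184167.
After month 12 (no interest yet): B = £8,814.93 − 12·£260.00 = £5,694.93.
Then at r₁ with £260.00/mo: n₂ = −ln(1 − r₁·B/P)/ln(1+r₁) ≈ 28.30 → 29 more payments.

41 payments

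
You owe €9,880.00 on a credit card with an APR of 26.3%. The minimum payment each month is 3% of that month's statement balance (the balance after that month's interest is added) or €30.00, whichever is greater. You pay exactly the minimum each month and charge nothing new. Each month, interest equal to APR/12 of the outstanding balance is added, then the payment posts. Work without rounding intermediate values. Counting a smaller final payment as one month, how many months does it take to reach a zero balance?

322 months

Monthly rate r = 26.3%/12 = 2.19167% = 0.0219167.
While 3% of the post-interest balance exceeds €30.00, each month B ← (B·(1+r))·(1 − 0.03), i.e. B shrinks by the factor (1+r)·0.97 = 0.99126.
This holds for months 1–264. Entering month 265 the balance is €973.16; 3% of the post-interest balance is now below €30.00, so the flat €30.00 minimum applies from here.
From month 265 a fixed €30.00 at rate r clears €973.16 in 58 more payments. Total: 264 + 58 = 322 months.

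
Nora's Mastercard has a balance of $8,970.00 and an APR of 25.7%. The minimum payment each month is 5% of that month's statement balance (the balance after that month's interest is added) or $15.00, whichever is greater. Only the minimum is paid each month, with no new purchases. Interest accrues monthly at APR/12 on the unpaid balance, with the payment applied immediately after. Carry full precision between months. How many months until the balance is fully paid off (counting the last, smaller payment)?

Monthly rate r = 25.7%/12 = 2.14167% = 0.0214167.
While 5% of the post-interest balance exceeds $15.00, each month B ← (B·(1+r))·(1 − 0.05), i.e. B shrinks by the factor (1+r)·0.95 = 0.97035.
This holds for months 1–114. Entering month 115 the balance is $290.01; 5% of the post-interest balance is now below $15.00, so the flat $15.00 minimum applies from here.
From month 115 a fixed $15.00 at rate r clears $290.01 in 26 more payments. Total: 114 + 26 = 140 months.

140 months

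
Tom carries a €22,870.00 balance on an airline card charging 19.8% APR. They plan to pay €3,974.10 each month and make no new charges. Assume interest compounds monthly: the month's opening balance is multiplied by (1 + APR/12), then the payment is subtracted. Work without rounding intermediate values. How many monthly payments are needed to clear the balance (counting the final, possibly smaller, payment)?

7 months

Monthly rate r = 19.8%/12 = 1.65% = 0.0165.
Recurrence: B ← B·(1+r) − €3,974.10.
Month 1: interest €377.36; balance after payment €19,273.26.
Month 2: interest €318.01; balance after payment €15,617.16.
Closed form: n = −ln(1 − rB₀/P)/ln(1+r) = −ln(0.90505)/ln(1.0165) ≈ 6.096, so the balance reaches zero during payment 7.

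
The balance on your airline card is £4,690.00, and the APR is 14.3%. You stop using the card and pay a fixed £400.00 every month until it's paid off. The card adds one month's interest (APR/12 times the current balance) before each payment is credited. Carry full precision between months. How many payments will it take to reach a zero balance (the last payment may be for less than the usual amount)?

Monthly rate r = 14.3%/12 = 1.19167% = 0.0119167.
Recurrence: B ← B·(1+r) − £400.00.
Month 1: interest £55.89; balance after payment £4,345.89.
Month 2: interest £51.79; balance after payment £3,997.68.
Closed form: n = −ln(1 − rB₀/P)/ln(1+r) = −ln(0.86028)/ln(1.01192) ≈ 12.705, so the balance reaches zero during payment 13.

13 payments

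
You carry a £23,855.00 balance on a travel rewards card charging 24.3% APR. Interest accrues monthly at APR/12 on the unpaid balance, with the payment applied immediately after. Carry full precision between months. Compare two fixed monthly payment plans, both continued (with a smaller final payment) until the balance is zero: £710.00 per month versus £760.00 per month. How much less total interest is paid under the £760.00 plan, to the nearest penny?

Monthly rate r = 24.3%/12 = 2.025% = 0.02025.
At £710.00/mo: n = ⌈−ln(1 − rB₀/P)/ln(1+r)⌉ = 57 payments (last £635.49); total interest = total paid − £23,855.00 = £16,540.49.
At £760.00/mo: 51 payments (last £272.66); total interest £14,417.66.
Interest saved = £16,540.49 − £14,417.66 = £2,122.83.

£2,122.83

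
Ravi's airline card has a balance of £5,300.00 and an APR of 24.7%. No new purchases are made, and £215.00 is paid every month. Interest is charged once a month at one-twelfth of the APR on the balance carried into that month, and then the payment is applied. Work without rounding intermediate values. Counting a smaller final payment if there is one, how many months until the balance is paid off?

35 payments

Monthly rate r = 24.7%/12 = 2.05833% = 0.0205833.
Recurrence: B ← B·(1+r) − £215.00.
Month 1: interest £109.09; balance after payment £5,194.09.
Month 2: interest £106.91; balance after payment £5,086.00.
Closed form: n = −ln(1 − rB₀/P)/ln(1+r) = −ln(0.4926)/ln(1.02058) ≈ 34.753, so the balance reaches zero during payment 35.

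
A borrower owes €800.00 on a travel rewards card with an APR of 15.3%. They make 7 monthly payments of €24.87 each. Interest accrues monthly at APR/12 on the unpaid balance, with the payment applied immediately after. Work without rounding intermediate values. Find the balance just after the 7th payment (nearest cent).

€693.30

Monthly rate r = 15.3%/12 = 1.275% = 0.01275.
Each month: B ← B·(1+r) − €24.87.
Month 1: interest €10.20; balance after payment €785.33.
Month 2: interest €10.01; balance after payment €770.47.
Month 3: interest €9.82; balance after payment €755.43.
Month 4: interest €9.63; balance after payment €740.19.
Month 5: interest €9.44; balance after payment €724.76.
Month 6: interest €9.24; balance after payment €709.13.
Month 7: interest €9.04; balance after payment €693.30.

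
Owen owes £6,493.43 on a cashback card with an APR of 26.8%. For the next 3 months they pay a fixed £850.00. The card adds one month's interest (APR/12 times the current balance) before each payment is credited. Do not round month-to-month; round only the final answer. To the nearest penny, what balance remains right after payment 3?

Monthly rate r = 26.8%/12 = 2.23333% = 0.0223333.
Each month: B ← B·(1+r) − £850.00.
Month 1: interest £145.02; balance after payment £5,788.45.
Month 2: interest £129.28; balance after payment £5,067.73.
Month 3: interest £113.18; balance after payment £4,330.90.

£4,330.90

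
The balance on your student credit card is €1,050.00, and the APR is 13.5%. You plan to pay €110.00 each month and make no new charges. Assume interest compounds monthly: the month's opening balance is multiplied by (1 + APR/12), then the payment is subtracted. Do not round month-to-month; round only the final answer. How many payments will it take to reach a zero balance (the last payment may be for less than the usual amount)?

11 months

Monthly rate r = 13.5%/12 = 1.125% = 0.01125.
Recurrence: B ← B·(1+r) − €110.00.
Month 1: interest €11.81; balance after payment €951.81.
Month 2: interest €10.71; balance after payment €852.52.
Closed form: n = −ln(1 − rB₀/P)/ln(1+r) = −ln(0.89261)/ln(1.01125) ≈ 10.155, so the balance reaches zero during payment 11.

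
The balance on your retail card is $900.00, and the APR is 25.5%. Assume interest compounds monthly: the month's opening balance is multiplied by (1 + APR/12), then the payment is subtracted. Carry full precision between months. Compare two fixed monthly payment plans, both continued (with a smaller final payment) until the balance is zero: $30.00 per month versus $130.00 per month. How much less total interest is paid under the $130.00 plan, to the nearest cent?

$463.64

Monthly rate r = 25.5%/12 = 2.125% = 0.02125.
At $30.00/mo: n = ⌈−ln(1 − rB₀/P)/ln(1+r)⌉ = 49 payments (last $7.79); total interest = total paid − $900.00 = $547.79.
At $130.00/mo: 8 payments (last $74.15); total interest $84.15.
Interest saved = $547.79 − $84.15 = $463.64.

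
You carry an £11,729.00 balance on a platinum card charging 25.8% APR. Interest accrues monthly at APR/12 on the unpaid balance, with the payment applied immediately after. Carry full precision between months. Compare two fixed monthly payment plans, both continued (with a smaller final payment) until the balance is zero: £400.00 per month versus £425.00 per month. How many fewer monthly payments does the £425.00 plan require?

Monthly rate r = 25.8%/12 = 2.15% = 0.0215.
At £400.00/mo: n = ⌈−ln(1 − rB₀/P)/ln(1+r)⌉ = 47 payments (last £318.61); total interest = total paid − £11,729.00 = £6,989.61.
At £425.00/mo: 43 payments (last £128.24); total interest £6,249.24.
Payments saved = 47 − 43 = 4.

4 fewer payments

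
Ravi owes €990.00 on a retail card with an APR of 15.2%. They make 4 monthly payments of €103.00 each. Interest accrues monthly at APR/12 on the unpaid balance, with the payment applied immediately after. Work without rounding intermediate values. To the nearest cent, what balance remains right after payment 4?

€621.23

Monthly rate r = 15.2%/12 = 1.26667% = 0.0126667.
Each month: B ← B·(1+r) − €103.00.
Month 1: interest €12.54; balance after payment €899.54.
Month 2: interest €11.39; balance after payment €807.93.
Month 3: interest €10.23; balance after payment €715.17.
Month 4: interest €9.06; balance after payment €621.23.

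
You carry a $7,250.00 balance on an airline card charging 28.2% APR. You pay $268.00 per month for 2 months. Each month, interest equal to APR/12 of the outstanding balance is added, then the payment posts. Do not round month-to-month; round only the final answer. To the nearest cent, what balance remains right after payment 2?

$7,052.46

Monthly rate r = 28.2%/12 = 2.35% = 0.0235.
Each month: B ← B·(1+r) − $268.00.
Month 1: interest $170.38; balance after payment $7,152.38.
Month 2: interest $168.08; balance after payment $7,052.46.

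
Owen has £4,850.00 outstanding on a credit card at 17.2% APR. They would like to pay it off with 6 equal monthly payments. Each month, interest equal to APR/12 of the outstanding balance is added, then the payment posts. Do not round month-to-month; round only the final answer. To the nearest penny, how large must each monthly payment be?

Monthly rate r = 17.2%/12 = 1.43333% = 0.0143333.
Level-payment amortization: P = B₀·r / (1 − (1+r)^(−n)) = 4850.00·0.0143333 / (1 − 1.01433^(−6)).
Denominator 1 − (1+r)^(−6) = 0.0818454005.
P = 69.5167 / 0.0818454005 ≈ 849.37.

£849.37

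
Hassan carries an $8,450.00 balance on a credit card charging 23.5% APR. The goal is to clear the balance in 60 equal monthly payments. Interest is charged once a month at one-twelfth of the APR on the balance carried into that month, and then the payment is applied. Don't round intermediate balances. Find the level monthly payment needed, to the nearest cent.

Monthly rate r = 23.5%/12 = 1.95833% = 0.0195833.
Level-payment amortization: P = B₀·r / (1 − (1+r)^(−n)) = 8450.00·0.0195833 / (1 − 1.01958^(−60)).
Denominator 1 − (1+r)^(−60) = 0.687653717.
P = 165.479 / 0.687653717 ≈ 240.64.

$240.64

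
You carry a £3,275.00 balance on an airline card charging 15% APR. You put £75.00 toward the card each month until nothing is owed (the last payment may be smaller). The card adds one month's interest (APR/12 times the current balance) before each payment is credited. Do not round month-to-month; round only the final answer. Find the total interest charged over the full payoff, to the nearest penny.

£1,490.40

Monthly rate r = 15%/12 = 1.25% = 0.0125.
Payoff takes n = ⌈−ln(1 − rB₀/P)/ln(1+r)⌉ = ⌈63.537⌉ = 64 payments; the last is £40.40.
Total paid = 63·£75.00 + £40.40 = £4,765.40.
Total interest = total paid − principal = £4,765.40 − £3,275.00 = £1,490.40.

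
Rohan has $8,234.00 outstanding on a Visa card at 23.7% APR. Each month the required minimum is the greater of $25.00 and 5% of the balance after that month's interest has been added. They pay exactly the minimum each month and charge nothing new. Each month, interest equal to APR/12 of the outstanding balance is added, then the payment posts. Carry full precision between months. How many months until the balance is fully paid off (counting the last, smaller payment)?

Monthly rate r = 23.7%/12 = 1.975% = 0.01975.
While 5% of the post-interest balance exceeds $25.00, each month B ← (B·(1+r))·(1 − 0.05), i.e. B shrinks by the factor (1+r)·0.95 = 0.96876.
This holds for months 1–89. Entering month 90 the balance is $488.60; 5% of the post-interest balance is now below $25.00, so the flat $25.00 minimum applies from here.
From month 90 a fixed $25.00 at rate r clears $488.60 in 25 more payments. Total: 89 + 25 = 114 months.

114 months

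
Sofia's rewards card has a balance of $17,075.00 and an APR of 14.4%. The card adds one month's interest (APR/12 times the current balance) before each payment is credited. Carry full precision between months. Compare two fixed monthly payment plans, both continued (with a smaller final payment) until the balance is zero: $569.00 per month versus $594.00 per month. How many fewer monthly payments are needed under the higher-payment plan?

Monthly rate r = 14.4%/12 = 1.2% = 0.012.
At $569.00/mo: n = ⌈−ln(1 − rB₀/P)/ln(1+r)⌉ = 38 payments (last $243.85); total interest = total paid − $17,075.00 = $4,221.85.
At $594.00/mo: 36 payments (last $276.90); total interest $3,991.90.
Payments saved = 38 − 36 = 2.

2 fewer payments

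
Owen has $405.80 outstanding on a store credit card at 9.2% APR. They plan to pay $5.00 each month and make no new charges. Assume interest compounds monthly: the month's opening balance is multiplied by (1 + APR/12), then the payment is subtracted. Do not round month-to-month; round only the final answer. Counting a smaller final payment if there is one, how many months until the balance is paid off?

Monthly rate r = 9.2%/12 = 0.766667% = 0.00766667.
Recurrence: B ← B·(1+r) − $5.00.
Month 1: interest $3.11; balance after payment $403.91.
Month 2: interest $3.10; balance after payment $402.01.
Closed form: n = −ln(1 − rB₀/P)/ln(1+r) = −ln(0.37777)/ln(1.00767) ≈ 127.459, so the balance reaches zero during payment 128.

128 months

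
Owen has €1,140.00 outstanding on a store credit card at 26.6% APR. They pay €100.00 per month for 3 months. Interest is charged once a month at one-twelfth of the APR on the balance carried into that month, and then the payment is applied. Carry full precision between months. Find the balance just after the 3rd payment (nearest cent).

Monthly rate r = 26.6%/12 = 2.21667% = 0.0221667.
Each month: B ← B·(1+r) − €100.00.
Month 1: interest €25.27; balance after payment €1,065.27.
Month 2: interest €23.61; balance after payment €988.88.
Month 3: interest €21.92; balance after payment €910.80.

€910.80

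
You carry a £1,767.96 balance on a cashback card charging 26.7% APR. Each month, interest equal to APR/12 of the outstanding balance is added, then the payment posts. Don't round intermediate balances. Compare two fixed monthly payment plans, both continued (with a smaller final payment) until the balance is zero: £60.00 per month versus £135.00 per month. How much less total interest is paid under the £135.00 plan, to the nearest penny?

Monthly rate r = 26.7%/12 = 2.225% = 0.02225.
At £60.00/mo: n = ⌈−ln(1 − rB₀/P)/ln(1+r)⌉ = 49 payments (last £26.65); total interest = total paid − £1,767.96 = £1,138.69.
At £135.00/mo: 16 payments (last £88.39); total interest £345.43.
Interest saved = £1,138.69 − £345.43 = £793.26.

£793.26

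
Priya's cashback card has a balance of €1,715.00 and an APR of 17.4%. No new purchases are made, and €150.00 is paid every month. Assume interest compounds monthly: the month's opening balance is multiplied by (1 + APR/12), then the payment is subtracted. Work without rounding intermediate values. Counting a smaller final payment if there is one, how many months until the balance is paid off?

13 payments

Monthly rate r = 17.4%/12 = 1.45% = 0.0145.
Recurrence: B ← B·(1+r) − €150.00.
Month 1: interest €24.87; balance after payment €1,589.87.
Month 2: interest €23.05; balance after payment €1,462.92.
Closed form: n = −ln(1 − rB₀/P)/ln(1+r) = −ln(0.83422)/ln(1.0145) ≈ 12.591, so the balance reaches zero during payment 13.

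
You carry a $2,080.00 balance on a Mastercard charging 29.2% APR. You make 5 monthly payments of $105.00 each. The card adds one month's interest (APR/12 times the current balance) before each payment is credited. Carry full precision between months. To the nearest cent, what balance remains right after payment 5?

Monthly rate r = 29.2%/12 = 2.43333% = 0.0243333.
Each month: B ← B·(1+r) − $105.00.
Month 1: interest $50.61; balance after payment $2,025.61.
Month 2: interest $49.29; balance after payment $1,969.90.
Month 3: interest $47.93; balance after payment $1,912.84.
Month 4: interest $46.55; balance after payment $1,854.38.
Month 5: interest $45.12; balance after payment $1,794.51.

$1,794.51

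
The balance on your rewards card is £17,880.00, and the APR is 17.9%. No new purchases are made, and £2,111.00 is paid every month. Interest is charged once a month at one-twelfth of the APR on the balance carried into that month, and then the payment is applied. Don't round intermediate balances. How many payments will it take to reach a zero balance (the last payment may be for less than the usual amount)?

Monthly rate r = 17.9%/12 = 1.49167% = 0.0149167.
Recurrence: B ← B·(1+r) − £2,111.00.
Month 1: interest £266.71; balance after payment £16,035.71.
Month 2: interest £239.20; balance after payment £14,163.91.
Closed form: n = −ln(1 − rB₀/P)/ln(1+r) = −ln(0.87366)/ln(1.01492) ≈ 9.122, so the balance reaches zero during payment 10.

10 months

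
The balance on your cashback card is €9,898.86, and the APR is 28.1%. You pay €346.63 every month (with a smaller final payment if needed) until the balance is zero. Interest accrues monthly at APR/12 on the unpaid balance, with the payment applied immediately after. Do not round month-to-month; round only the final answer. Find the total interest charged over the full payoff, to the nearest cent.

€6,646.55

Monthly rate r = 28.1%/12 = 2.34167% = 0.0234167.
Payoff takes n = ⌈−ln(1 − rB₀/P)/ln(1+r)⌉ = ⌈47.730⌉ = 48 payments; the last is €253.80.
Total paid = 47·€346.63 + €253.80 = €16,545.41.
Total interest = total paid − principal = €16,545.41 − €9,898.86 = €6,646.55.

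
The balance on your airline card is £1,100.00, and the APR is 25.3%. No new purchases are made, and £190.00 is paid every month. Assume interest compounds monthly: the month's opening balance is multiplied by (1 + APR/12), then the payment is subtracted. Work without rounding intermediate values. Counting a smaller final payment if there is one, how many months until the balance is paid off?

7 payments

Monthly rate r = 25.3%/12 = 2.10833% = 0.0210833.
Recurrence: B ← B·(1+r) − £190.00.
Month 1: interest £23.19; balance after payment £933.19.
Month 2: interest £19.67; balance after payment £762.87.
Closed form: n = −ln(1 − rB₀/P)/ln(1+r) = −ln(0.87794)/ln(1.02108) ≈ 6.239, so the balance reaches zero during payment 7.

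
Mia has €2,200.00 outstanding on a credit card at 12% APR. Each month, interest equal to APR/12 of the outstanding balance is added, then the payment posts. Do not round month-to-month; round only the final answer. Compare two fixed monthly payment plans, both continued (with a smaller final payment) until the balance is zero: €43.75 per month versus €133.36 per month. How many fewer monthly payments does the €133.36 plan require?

52 fewer payments

Monthly rate r = 12%/12 = 1% = 0.01.
At €43.75/mo: n = ⌈−ln(1 − rB₀/P)/ln(1+r)⌉ = 71 payments (last €10.39); total interest = total paid − €2,200.00 = €872.89.
At €133.36/mo: 19 payments (last €15.86); total interest €216.34.
Payments saved = 71 − 19 = 52.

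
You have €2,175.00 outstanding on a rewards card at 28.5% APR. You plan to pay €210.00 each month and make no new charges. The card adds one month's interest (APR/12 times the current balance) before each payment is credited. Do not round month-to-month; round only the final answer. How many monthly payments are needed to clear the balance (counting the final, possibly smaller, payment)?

13 months

Monthly rate r = 28.5%/12 = 2.375% = 0.02375.
Recurrence: B ← B·(1+r) − €210.00.
Month 1: interest €51.66; balance after payment €2,016.66.
Month 2: interest €47.90; balance after payment €1,854.55.
Closed form: n = −ln(1 − rB₀/P)/ln(1+r) = −ln(0.75402)/ln(1.02375) ≈ 12.029, so the balance reaches zero during payment 13.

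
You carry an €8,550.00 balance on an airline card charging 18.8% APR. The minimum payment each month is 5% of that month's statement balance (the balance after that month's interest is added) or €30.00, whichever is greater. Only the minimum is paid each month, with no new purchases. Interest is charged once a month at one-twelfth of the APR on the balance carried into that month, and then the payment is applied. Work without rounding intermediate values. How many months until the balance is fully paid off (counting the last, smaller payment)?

99 months

Monthly rate r = 18.8%/12 = 1.56667% = 0.0156667.
While 5% of the post-interest balance exceeds €30.00, each month B ← (B·(1+r))·(1 − 0.05), i.e. B shrinks by the factor (1+r)·0.95 = 0.96488.
This holds for months 1–75. Entering month 76 the balance is €585.57; 5% of the post-interest balance is now below €30.00, so the flat €30.00 minimum applies from here.
From month 76 a fixed €30.00 at rate r clears €585.57 in 24 more payments. Total: 75 + 24 = 99 months.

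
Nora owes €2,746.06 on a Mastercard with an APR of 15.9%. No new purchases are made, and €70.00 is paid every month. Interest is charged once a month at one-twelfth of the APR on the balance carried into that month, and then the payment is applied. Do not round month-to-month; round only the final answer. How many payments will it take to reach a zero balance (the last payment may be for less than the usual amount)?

Monthly rate r = 15.9%/12 = 1.325% = 0.01325.
Recurrence: B ← B·(1+r) − €70.00.
Month 1: interest €36.39; balance after payment €2,712.45.
Month 2: interest €35.94; balance after payment €2,678.39.
Closed form: n = −ln(1 − rB₀/P)/ln(1+r) = −ln(0.48021)/ln(1.01325) ≈ 55.727, so the balance reaches zero during payment 56.

56 payments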